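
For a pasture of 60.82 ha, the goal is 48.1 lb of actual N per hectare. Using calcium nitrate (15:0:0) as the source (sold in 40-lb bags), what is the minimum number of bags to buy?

Product per hectare = 48.1 / 15% = 320.667 lb.
Total product = 320.667 × 60.82 = 19502.9 lb.
Bags = ⌈19502.9 / 40⌉ = 488.

488 bags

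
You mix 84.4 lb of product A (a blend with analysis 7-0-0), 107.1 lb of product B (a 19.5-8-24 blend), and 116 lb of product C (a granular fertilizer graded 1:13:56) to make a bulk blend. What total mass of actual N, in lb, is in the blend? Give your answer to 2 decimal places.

N mass = 7%×84.4 + 19.5%×107.1 + 1%×116 = 27.9525 lb.

27.95 lb N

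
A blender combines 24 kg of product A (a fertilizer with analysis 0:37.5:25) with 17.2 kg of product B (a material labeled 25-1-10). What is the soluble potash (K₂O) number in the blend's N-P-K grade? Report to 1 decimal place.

18.7% K₂O

Total mass = 24 + 17.2 = 41.2 kg.
K₂O mass = 25%×24 + 10%×17.2 = 7.72 kg.
% K₂O = 7.72 / 41.2 = 18.7379%.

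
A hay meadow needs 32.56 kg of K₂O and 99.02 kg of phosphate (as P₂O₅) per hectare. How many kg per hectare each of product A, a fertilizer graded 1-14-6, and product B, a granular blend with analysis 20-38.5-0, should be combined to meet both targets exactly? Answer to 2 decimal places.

Per-hectare balance (a = product A, b = product B):
K₂O: 0.06·a + 0·b = 32.56
P₂O₅: 0.14·a + 0.385·b = 99.02
From row1: a = (32.56 − 0·b) / 0.06.
Into row2: 0.14·(32.56 − 0·b)/0.06 + 0.385·b = 99.02 → b = 59.8615, a = 542.667.

542.67 kg product A, 59.86 kg product B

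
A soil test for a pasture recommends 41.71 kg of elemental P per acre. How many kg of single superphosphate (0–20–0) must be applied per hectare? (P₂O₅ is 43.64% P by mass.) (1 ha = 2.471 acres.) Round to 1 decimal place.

As P₂O₅: 41.71 / 0.4364 = 95.5775 kg per acre.
Product per acre = 95.5775 / 20% = 477.887 kg.
Convert to per hectare: 477.887 × 2.471 = 1180.86 kg.

1180.9 kg of product per hectare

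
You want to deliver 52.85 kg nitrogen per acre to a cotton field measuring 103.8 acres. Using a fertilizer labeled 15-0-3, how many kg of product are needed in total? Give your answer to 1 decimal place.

36572.2 kg

Product per acre = 52.85 / 15% = 352.333 kg.
Total product = 352.333 × 103.8 = 36572.2 kg.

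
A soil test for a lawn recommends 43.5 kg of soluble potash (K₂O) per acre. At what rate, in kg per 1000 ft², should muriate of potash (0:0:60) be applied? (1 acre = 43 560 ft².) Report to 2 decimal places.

1.66 kg of product per thousand sq ft

Product per acre = 43.5 / 60% = 72.5 kg.
Convert to per 1000 ft²: 72.5 × 0.0229568 = 1.66437 kg.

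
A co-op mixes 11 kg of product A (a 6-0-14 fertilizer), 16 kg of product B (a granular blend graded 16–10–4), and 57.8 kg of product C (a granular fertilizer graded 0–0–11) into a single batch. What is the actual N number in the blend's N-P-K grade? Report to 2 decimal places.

Total mass = 11 + 16 + 57.8 = 84.8 kg.
N mass = 6%×11 + 16%×16 + 0%×57.8 = 3.22 kg.
% N = 3.22 / 84.8 = 3.79717%.

3.80% N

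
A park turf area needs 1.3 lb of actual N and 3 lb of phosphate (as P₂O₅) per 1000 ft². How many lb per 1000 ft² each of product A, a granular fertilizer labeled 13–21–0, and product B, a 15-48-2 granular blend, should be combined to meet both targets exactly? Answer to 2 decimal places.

Per-1000 ft² balance (a = product A, b = product B):
N: 0.13·a + 0.15·b = 1.3
P₂O₅: 0.21·a + 0.48·b = 3
Solving simultaneously: a = 5.63107, b = 3.78641.

5.63 lb product A, 3.79 lb product B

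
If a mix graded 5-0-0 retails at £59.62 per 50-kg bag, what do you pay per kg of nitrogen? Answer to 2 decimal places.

£23.85 per kg N

N in bag = 50 × 5% = 2.5 kg.
Cost per kg N = £59.62 / 2.5 = £23.8480.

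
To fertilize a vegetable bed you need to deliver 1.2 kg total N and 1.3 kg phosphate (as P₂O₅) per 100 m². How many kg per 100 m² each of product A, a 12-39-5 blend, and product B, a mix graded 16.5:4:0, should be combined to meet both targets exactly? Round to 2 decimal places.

2.80 kg product A, 5.24 kg product B

Let a = kg of product A, b = kg of product B (per 100 m²).
N: 0.12·a + 0.165·b = 1.2
P₂O₅: 0.39·a + 0.04·b = 1.3
Solving simultaneously: a = 2.79597, b = 5.23929.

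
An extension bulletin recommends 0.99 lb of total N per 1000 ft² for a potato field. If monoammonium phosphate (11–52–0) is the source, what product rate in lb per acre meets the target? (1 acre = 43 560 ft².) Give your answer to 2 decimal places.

392.04 lb of product per acre

Product per 1000 ft² = 0.99 / 11% = 9 lb.
Convert to per acre: 9 × 43.56 = 392.04 lb.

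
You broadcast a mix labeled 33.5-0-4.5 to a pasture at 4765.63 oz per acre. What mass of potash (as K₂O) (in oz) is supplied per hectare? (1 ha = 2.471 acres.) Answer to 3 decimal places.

K₂O per acre = 4765.63 × 4.5% = 214.453 oz.
Convert to per hectare: 214.453 × 2.471 = 529.9142 oz.

529.914 oz K₂O per hectare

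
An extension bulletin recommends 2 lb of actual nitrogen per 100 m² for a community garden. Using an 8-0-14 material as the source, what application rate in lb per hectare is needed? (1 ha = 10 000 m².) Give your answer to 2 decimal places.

2500.00 lb of product per hectare

Product per 100 m² = 2 / 8% = 25 lb.
Convert to per hectare: 25 × 100 = 2500 lb.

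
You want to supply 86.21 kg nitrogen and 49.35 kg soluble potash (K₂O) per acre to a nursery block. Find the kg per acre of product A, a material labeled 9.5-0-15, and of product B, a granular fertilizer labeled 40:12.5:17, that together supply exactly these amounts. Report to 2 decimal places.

Per-acre balance (a = product A, b = product B):
N: 0.095·a + 0.4·b = 86.21
K₂O: 0.15·a + 0.17·b = 49.35
Eliminate b: (row1) − 0.4/0.17·(row2) → -0.257941·a = -29.9076, so a = 115.948.
Then b = (49.35 − 0.15·115.948) / 0.17 = 187.987.

115.95 kg product A, 187.99 kg product B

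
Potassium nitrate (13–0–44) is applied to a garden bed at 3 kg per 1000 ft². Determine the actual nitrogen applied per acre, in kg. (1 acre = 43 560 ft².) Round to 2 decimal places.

16.99 kg N per acre

nitrogen per 1000 ft² = 3 × 13% = 0.39 kg.
Convert to per acre: 0.39 × 43.56 = 16.9884 kg.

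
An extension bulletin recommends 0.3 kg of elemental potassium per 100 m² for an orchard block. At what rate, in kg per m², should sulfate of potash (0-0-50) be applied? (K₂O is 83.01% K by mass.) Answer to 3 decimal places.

0.007 kg of product per sq m

As K₂O: 0.3 / 0.8301 = 0.361402 kg per 100 m².
Product per 100 m² = 0.361402 / 50% = 0.722804 kg.
Convert to per m²: 0.722804 × 0.01 = 0.00722804 kg.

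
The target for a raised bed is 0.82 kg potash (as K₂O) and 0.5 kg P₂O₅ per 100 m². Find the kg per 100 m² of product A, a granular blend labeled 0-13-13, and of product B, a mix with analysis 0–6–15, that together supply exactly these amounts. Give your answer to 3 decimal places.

2.205 kg product A, 3.556 kg product B

Let a = kg of product A, b = kg of product B (per 100 m²).
K₂O: 0.13·a + 0.15·b = 0.82
P₂O₅: 0.13·a + 0.06·b = 0.5
Eliminate a: (row1) − 0.13/0.13·(row2) → 0.09·b = 0.32, so b = 3.55556.
Back-substitute: a = (0.82 − 0.15·3.55556) / 0.13 = 2.20513.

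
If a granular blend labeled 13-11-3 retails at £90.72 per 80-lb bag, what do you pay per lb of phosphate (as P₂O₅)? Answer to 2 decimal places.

£10.31 per lb P₂O₅

P₂O₅ in bag = 80 × 11% = 8.8 lb.
Cost per lb P₂O₅ = £90.72 / 8.8 = £10.3091.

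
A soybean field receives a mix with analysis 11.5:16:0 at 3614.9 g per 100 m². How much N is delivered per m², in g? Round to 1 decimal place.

nitrogen per 100 m² = 3614.9 × 11.5% = 415.714 g.
Convert to per m²: 415.714 × 0.01 = 4.15714 g.

4.2 g N per sq m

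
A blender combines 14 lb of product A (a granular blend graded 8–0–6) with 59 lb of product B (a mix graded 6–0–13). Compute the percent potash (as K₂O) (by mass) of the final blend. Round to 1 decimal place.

11.7% K₂O

Total mass = 14 + 59 = 73 lb.
K₂O mass = 6%×14 + 13%×59 = 8.51 lb.
% K₂O = 8.51 / 73 = 11.6575%.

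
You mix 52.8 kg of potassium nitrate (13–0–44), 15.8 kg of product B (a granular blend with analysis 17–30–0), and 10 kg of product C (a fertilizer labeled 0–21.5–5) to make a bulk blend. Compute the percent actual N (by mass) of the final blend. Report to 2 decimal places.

12.15% N

Total mass = 52.8 + 15.8 + 10 = 78.6 kg.
N mass = 13%×52.8 + 17%×15.8 + 0%×10 = 9.55 kg.
% N = 9.55 / 78.6 = 12.1501%.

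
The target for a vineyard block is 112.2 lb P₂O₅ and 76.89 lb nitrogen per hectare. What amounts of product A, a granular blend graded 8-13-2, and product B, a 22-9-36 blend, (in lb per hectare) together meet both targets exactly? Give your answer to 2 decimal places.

830.09 lb product A, 47.65 lb product B

Per-hectare balance (a = product A, b = product B):
P₂O₅: 0.13·a + 0.09·b = 112.2
N: 0.08·a + 0.22·b = 76.89
Eliminate b: (row1) − 0.09/0.22·(row2) → 0.0972727·a = 80.745, so a = 830.089.
Then b = (76.89 − 0.08·830.089) / 0.22 = 47.6495.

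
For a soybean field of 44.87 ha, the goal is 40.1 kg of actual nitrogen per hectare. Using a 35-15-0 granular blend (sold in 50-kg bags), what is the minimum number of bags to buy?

103 bags

Product per hectare = 40.1 / 35% = 114.571 kg.
Total product = 114.571 × 44.87 = 5140.82 kg.
Bags = ⌈5140.82 / 50⌉ = 103.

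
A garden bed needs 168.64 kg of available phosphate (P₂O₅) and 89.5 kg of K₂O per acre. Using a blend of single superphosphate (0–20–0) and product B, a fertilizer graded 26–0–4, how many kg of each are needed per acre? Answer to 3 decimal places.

Per-acre balance (a = single superphosphate, b = product B):
P₂O₅: 0.2·a + 0·b = 168.64
K₂O: 0·a + 0.04·b = 89.5
Solving simultaneously: a = 843.2, b = 2237.5.

843.200 kg single superphosphate, 2237.500 kg product B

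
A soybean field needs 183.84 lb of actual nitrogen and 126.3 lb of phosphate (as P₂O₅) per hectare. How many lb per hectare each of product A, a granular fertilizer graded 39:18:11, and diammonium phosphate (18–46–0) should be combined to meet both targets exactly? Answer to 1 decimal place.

420.6 lb product A, 110.0 lb diammonium phosphate

With a, b = lb per hectare of product A and diammonium phosphate:
N: 0.39·a + 0.18·b = 183.84
P₂O₅: 0.18·a + 0.46·b = 126.3
From row1: a = (183.84 − 0.18·b) / 0.39.
Into row2: 0.18·(183.84 − 0.18·b)/0.39 + 0.46·b = 126.3 → b = 109.971, a = 420.629.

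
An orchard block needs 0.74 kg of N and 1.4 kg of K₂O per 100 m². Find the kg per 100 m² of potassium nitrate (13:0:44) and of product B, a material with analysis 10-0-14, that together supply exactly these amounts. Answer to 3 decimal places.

Let a = kg of potassium nitrate, b = kg of product B (per 100 m²).
N: 0.13·a + 0.1·b = 0.74
K₂O: 0.44·a + 0.14·b = 1.4
Solving simultaneously: a = 1.41085, b = 5.56589.

1.411 kg potassium nitrate, 5.566 kg product B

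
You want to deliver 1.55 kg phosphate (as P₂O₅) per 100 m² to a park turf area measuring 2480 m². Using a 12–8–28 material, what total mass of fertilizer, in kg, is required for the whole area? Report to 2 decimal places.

Product per 100 m² = 1.55 / 8% = 19.375 kg.
Total product = 19.375 × 2480 / 100 = 480.5 kg.

480.50 kg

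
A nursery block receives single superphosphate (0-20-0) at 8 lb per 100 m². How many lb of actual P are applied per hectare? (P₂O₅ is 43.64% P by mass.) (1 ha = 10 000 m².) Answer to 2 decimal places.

69.82 lb P per hectare

P₂O₅ per 100 m² = 8 × 20% = 1.6 lb.
Elemental P = 1.6 × 0.4364 = 0.69824 lb per 100 m².
Convert to per hectare: 0.69824 × 100 = 69.824 lb.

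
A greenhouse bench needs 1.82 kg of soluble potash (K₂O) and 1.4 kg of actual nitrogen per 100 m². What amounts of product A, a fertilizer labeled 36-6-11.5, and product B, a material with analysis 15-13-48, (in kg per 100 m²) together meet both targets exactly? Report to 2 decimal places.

With a, b = kg per 100 m² of product A and product B:
K₂O: 0.115·a + 0.48·b = 1.82
N: 0.36·a + 0.15·b = 1.4
From row1: a = (1.82 − 0.48·b) / 0.115.
Into row2: 0.36·(1.82 − 0.48·b)/0.115 + 0.15·b = 1.4 → b = 3.17711, a = 2.56509.

2.57 kg product A, 3.18 kg product B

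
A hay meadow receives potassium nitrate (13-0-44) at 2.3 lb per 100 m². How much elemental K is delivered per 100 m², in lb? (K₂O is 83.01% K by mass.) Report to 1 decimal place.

K₂O per 100 m² = 2.3 × 44% = 1.012 lb.
Elemental K = 1.012 × 0.8301 = 0.840061 lb per 100 m².

0.8 lb K per hundred sq m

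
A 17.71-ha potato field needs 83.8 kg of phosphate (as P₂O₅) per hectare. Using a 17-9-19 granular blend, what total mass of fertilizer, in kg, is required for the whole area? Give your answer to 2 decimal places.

Product per hectare = 83.8 / 9% = 931.111 kg.
Total product = 931.111 × 17.71 = 16489.978 kg.

16489.98 kg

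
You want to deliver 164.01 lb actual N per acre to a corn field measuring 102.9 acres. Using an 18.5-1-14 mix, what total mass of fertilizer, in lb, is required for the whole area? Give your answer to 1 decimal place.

Product per acre = 164.01 / 18.5% = 886.541 lb.
Total product = 886.541 × 102.9 = 91225.02 lb.

91225.0 lb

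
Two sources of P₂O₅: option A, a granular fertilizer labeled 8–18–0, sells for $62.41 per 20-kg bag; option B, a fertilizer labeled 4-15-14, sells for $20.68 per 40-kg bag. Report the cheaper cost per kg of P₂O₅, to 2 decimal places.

$3.45 per kg P₂O₅ (option B)

option A: P₂O₅ per bag = 20 × 18% = 3.6 kg; cost = 62.41 / 3.6 = $17.3361/kg P₂O₅.
option B: P₂O₅ per bag = 40 × 15% = 6 kg; cost = 20.68 / 6 = $3.4467/kg P₂O₅.
option B is cheaper.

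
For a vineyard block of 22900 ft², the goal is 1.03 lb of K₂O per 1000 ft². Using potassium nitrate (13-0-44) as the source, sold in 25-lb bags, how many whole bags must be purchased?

Product per 1000 ft² = 1.03 / 44% = 2.34091 lb.
Total product = 2.34091 × 22900 / 1000 = 53.6068 lb.
Bags = ⌈53.6068 / 25⌉ = 3.

3 bags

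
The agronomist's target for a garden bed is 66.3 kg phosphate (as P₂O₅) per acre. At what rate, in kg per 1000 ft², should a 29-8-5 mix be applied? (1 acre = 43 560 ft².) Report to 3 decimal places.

Product per acre = 66.3 / 8% = 828.75 kg.
Convert to per 1000 ft²: 828.75 × 0.0229568 = 19.02548 kg.

19.025 kg of product per thousand sq ft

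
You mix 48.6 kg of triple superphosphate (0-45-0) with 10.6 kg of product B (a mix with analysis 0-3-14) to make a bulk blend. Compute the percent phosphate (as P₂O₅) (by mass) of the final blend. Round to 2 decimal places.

37.48% P₂O₅

Total mass = 48.6 + 10.6 = 59.2 kg.
P₂O₅ mass = 45%×48.6 + 3%×10.6 = 22.188 kg.
% P₂O₅ = 22.188 / 59.2 = 37.4797%.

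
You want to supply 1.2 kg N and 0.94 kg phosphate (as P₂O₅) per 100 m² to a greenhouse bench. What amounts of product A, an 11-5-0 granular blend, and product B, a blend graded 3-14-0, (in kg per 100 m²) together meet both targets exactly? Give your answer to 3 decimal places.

Per-100 m² balance (a = product A, b = product B):
N: 0.11·a + 0.03·b = 1.2
P₂O₅: 0.05·a + 0.14·b = 0.94
Solving simultaneously: a = 10.0576, b = 3.1223.

10.058 kg product A, 3.122 kg product B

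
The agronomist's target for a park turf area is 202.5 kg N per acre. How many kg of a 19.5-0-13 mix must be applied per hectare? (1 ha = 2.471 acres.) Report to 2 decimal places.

2566.04 kg of product per hectare

Product per acre = 202.5 / 19.5% = 1038.46 kg.
Convert to per hectare: 1038.46 × 2.471 = 2566.038 kg.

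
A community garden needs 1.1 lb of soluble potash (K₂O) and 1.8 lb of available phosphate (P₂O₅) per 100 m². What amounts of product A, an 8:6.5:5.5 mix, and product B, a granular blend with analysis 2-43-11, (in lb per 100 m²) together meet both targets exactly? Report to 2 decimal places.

16.67 lb product A, 1.67 lb product B

Let a = lb of product A, b = lb of product B (per 100 m²).
K₂O: 0.055·a + 0.11·b = 1.1
P₂O₅: 0.065·a + 0.43·b = 1.8
Solving simultaneously: a = 16.6667, b = 1.66667.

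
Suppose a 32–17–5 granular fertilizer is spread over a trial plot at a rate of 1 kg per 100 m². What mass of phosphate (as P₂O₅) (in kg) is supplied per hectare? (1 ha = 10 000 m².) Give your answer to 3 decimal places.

P₂O₅ per 100 m² = 1 × 17% = 0.17 kg.
Convert to per hectare: 0.17 × 100 = 17 kg.

17.000 kg P₂O₅ per hectare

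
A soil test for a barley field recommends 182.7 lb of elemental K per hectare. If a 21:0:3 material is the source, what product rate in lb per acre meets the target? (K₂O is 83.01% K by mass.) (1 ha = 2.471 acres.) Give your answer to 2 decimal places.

2969.03 lb of product per acre

As K₂O: 182.7 / 0.8301 = 220.094 lb per hectare.
Product per hectare = 220.094 / 3% = 7336.47 lb.
Convert to per acre: 7336.47 × 0.404694 = 2969.027 lb.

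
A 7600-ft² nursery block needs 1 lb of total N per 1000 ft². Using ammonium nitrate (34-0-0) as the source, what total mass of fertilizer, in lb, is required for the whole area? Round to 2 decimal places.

Product per 1000 ft² = 1 / 34% = 2.94118 lb.
Total product = 2.94118 × 7600 / 1000 = 22.3529 lb.

22.35 lb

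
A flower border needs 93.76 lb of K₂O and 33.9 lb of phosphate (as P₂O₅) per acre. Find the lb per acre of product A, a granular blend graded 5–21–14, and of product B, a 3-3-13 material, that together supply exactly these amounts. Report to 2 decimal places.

With a, b = lb per acre of product A and product B:
K₂O: 0.14·a + 0.13·b = 93.76
P₂O₅: 0.21·a + 0.03·b = 33.9
Eliminate b: (row1) − 0.13/0.03·(row2) → -0.77·a = -53.14, so a = 69.013.
Then b = (33.9 − 0.21·69.013) / 0.03 = 646.909.

69.01 lb product A, 646.91 lb product B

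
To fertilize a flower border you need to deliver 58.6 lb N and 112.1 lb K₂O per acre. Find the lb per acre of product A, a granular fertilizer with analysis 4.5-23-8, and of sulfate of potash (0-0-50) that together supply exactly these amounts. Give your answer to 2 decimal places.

1302.22 lb product A, 15.84 lb sulfate of potash

With a, b = lb per acre of product A and sulfate of potash:
N: 0.045·a + 0·b = 58.6
K₂O: 0.08·a + 0.5·b = 112.1
From row1: a = (58.6 − 0·b) / 0.045.
Into row2: 0.08·(58.6 − 0·b)/0.045 + 0.5·b = 112.1 → b = 15.8444, a = 1302.222.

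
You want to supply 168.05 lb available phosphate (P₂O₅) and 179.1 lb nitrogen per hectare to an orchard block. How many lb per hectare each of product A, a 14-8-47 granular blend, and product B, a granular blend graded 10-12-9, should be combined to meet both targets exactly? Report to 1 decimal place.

Per-hectare balance (a = product A, b = product B):
P₂O₅: 0.08·a + 0.12·b = 168.05
N: 0.14·a + 0.1·b = 179.1
From row1: a = (168.05 − 0.12·b) / 0.08.
Into row2: 0.14·(168.05 − 0.12·b)/0.08 + 0.1·b = 179.1 → b = 1045.34, a = 532.614.

532.6 lb product A, 1045.3 lb product B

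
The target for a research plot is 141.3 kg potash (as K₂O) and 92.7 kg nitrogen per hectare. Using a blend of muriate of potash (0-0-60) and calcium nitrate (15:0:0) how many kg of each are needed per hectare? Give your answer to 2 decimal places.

Let a = kg of muriate of potash, b = kg of calcium nitrate (per hectare).
K₂O: 0.6·a + 0·b = 141.3
N: 0·a + 0.15·b = 92.7
Solving simultaneously: a = 235.5, b = 618.

235.50 kg muriate of potash, 618.00 kg calcium nitrate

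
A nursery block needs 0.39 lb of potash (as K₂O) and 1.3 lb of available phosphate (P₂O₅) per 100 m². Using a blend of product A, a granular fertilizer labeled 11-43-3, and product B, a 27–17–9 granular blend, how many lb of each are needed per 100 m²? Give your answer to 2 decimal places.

1.51 lb product A, 3.83 lb product B

Let a = lb of product A, b = lb of product B (per 100 m²).
K₂O: 0.03·a + 0.09·b = 0.39
P₂O₅: 0.43·a + 0.17·b = 1.3
From row1: a = (0.39 − 0.09·b) / 0.03.
Into row2: 0.43·(0.39 − 0.09·b)/0.03 + 0.17·b = 1.3 → b = 3.83036, a = 1.50893.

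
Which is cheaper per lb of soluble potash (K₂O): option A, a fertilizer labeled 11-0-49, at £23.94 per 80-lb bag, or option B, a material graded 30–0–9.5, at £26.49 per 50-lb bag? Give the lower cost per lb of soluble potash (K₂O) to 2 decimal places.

£0.61 per lb K₂O (option A)

option A: K₂O per bag = 80 × 49% = 39.2 lb; cost = 23.94 / 39.2 = £0.6107/lb K₂O.
option B: K₂O per bag = 50 × 9.5% = 4.75 lb; cost = 26.49 / 4.75 = £5.5768/lb K₂O.
option A is cheaper.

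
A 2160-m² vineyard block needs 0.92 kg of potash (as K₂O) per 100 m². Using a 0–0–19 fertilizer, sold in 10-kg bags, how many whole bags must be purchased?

Product per 100 m² = 0.92 / 19% = 4.84211 kg.
Total product = 4.84211 × 2160 / 100 = 104.589 kg.
Bags = ⌈104.589 / 10⌉ = 11.

11 bags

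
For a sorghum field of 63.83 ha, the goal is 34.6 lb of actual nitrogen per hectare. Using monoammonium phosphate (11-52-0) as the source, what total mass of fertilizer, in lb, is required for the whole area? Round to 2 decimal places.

Product per hectare = 34.6 / 11% = 314.545 lb.
Total product = 314.545 × 63.83 = 20077.436 lb.

20077.44 lb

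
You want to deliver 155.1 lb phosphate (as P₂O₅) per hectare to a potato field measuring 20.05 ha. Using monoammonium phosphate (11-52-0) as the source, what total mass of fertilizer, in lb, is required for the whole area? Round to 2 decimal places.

5980.30 lb

Product per hectare = 155.1 / 52% = 298.269 lb.
Total product = 298.269 × 20.05 = 5980.298 lb.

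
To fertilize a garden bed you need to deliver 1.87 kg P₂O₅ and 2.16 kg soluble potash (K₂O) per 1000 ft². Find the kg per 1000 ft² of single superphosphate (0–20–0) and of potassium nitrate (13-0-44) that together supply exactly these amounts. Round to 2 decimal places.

With a, b = kg per 1000 ft² of single superphosphate and potassium nitrate:
P₂O₅: 0.2·a + 0·b = 1.87
K₂O: 0·a + 0.44·b = 2.16
Solving simultaneously: a = 9.35, b = 4.90909.

9.35 kg single superphosphate, 4.91 kg potassium nitrate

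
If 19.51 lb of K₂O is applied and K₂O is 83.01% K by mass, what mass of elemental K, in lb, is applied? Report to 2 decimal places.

16.20 lb K

K = 19.51 × 0.8301 = 16.1953 lb.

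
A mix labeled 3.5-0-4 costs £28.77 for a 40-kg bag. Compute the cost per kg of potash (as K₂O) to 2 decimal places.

K₂O in bag = 40 × 4% = 1.6 kg.
Cost per kg K₂O = £28.77 / 1.6 = £17.9812.

£17.98 per kg K₂O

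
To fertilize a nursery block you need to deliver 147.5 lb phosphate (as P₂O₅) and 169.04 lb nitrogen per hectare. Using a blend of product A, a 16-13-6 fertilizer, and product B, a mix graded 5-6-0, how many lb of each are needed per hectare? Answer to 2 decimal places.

With a, b = lb per hectare of product A and product B:
P₂O₅: 0.13·a + 0.06·b = 147.5
N: 0.16·a + 0.05·b = 169.04
Solving simultaneously: a = 892.7097, b = 524.129.

892.71 lb product A, 524.13 lb product B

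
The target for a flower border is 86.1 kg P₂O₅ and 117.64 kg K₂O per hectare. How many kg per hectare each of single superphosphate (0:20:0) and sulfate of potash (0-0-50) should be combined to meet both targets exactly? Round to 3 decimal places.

430.500 kg single superphosphate, 235.280 kg sulfate of potash

Per-hectare balance (a = single superphosphate, b = sulfate of potash):
P₂O₅: 0.2·a + 0·b = 86.1
K₂O: 0·a + 0.5·b = 117.64
Solving simultaneously: a = 430.5, b = 235.28.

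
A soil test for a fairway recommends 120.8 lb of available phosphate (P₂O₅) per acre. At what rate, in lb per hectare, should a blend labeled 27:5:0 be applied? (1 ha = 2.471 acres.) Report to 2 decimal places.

Product per acre = 120.8 / 5% = 2416 lb.
Convert to per hectare: 2416 × 2.471 = 5969.936 lb.

5969.94 lb of product per hectare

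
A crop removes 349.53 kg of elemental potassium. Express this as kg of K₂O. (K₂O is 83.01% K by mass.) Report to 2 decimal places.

421.07 kg K₂O

K₂O = 349.53 / 0.8301 = 421.0698 kg.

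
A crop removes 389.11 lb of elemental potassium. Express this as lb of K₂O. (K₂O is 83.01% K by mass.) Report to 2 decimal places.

468.75 lb K₂O

K₂O = 389.11 / 0.8301 = 468.751 lb.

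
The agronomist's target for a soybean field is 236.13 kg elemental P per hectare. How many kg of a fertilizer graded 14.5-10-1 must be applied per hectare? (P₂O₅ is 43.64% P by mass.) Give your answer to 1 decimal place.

As P₂O₅: 236.13 / 0.4364 = 541.086 kg per hectare.
Product per hectare = 541.086 / 10% = 5410.86 kg.

5410.9 kg of product per hectare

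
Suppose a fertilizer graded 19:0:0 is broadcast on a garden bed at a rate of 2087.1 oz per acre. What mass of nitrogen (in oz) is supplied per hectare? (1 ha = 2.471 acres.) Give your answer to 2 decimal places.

nitrogen per acre = 2087.1 × 19% = 396.549 oz.
Convert to per hectare: 396.549 × 2.471 = 979.873 oz.

979.87 oz N per hectare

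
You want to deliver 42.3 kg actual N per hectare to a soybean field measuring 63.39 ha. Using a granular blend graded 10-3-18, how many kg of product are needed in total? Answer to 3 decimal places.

Product per hectare = 42.3 / 10% = 423 kg.
Total product = 423 × 63.39 = 26813.97 kg.

26813.970 kg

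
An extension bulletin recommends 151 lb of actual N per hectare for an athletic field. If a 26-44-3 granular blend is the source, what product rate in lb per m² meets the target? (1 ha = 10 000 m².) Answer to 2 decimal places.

0.06 lb of product per sq m

Product per hectare = 151 / 26% = 580.769 lb.
Convert to per m²: 580.769 × 0.0001 = 0.0580769 lb.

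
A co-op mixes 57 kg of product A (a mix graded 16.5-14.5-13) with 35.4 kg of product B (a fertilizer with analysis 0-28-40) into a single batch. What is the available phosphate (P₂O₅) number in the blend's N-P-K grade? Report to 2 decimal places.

19.67% P₂O₅

Total mass = 57 + 35.4 = 92.4 kg.
P₂O₅ mass = 14.5%×57 + 28%×35.4 = 18.177 kg.
% P₂O₅ = 18.177 / 92.4 = 19.6721%.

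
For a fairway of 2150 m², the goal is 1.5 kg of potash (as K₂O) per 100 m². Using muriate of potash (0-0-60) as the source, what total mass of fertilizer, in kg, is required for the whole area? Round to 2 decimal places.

Product per 100 m² = 1.5 / 60% = 2.5 kg.
Total product = 2.5 × 2150 / 100 = 53.75 kg.

53.75 kg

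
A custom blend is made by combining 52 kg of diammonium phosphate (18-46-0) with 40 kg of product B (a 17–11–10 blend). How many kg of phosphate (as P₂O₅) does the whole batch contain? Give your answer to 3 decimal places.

28.320 kg P₂O₅

P₂O₅ mass = 46%×52 + 11%×40 = 28.32 kg.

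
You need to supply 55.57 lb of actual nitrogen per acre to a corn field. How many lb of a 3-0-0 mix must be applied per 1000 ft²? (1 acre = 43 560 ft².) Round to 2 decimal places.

Product per acre = 55.57 / 3% = 1852.33 lb.
Convert to per 1000 ft²: 1852.33 × 0.0229568 = 42.5237 lb.

42.52 lb of product per thousand sq ft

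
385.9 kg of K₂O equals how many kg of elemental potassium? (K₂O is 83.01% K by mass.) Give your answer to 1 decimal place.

K = 385.9 × 0.8301 = 320.336 kg.

320.3 kg K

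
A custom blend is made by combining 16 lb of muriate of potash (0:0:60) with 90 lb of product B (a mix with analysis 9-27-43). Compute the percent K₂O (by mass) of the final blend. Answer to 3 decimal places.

Total mass = 16 + 90 = 106 lb.
K₂O mass = 60%×16 + 43%×90 = 48.3 lb.
% K₂O = 48.3 / 106 = 45.56604%.

45.566% K₂O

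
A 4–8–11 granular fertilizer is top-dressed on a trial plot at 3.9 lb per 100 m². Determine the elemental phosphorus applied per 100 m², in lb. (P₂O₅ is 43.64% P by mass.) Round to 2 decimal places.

0.14 lb P per hundred sq m

P₂O₅ per 100 m² = 3.9 × 8% = 0.312 lb.
Elemental P = 0.312 × 0.4364 = 0.136157 lb per 100 m².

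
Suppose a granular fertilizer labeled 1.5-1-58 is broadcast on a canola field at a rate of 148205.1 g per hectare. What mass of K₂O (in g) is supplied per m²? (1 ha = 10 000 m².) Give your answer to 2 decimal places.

K₂O per hectare = 148205.1 × 58% = 85959 g.
Convert to per m²: 85959 × 0.0001 = 8.5959 g.

8.60 g K₂O per sq m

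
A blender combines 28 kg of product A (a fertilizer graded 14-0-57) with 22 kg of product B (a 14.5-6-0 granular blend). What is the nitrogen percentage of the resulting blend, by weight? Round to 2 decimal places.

14.22% N

Total mass = 28 + 22 = 50 kg.
N mass = 14%×28 + 14.5%×22 = 7.11 kg.
% N = 7.11 / 50 = 14.22%.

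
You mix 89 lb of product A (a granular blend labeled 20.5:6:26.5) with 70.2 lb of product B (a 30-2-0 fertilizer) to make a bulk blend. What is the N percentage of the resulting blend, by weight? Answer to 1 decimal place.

Total mass = 89 + 70.2 = 159.2 lb.
N mass = 20.5%×89 + 30%×70.2 = 39.305 lb.
% N = 39.305 / 159.2 = 24.6891%.

24.7% N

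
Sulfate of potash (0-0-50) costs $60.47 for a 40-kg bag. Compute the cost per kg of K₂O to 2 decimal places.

$3.02 per kg K₂O

K₂O in bag = 40 × 50% = 20 kg.
Cost per kg K₂O = $60.47 / 20 = $3.0235.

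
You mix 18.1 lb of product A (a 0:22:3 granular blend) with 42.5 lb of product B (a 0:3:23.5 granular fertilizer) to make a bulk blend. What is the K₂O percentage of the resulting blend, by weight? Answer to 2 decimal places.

17.38% K₂O

Total mass = 18.1 + 42.5 = 60.6 lb.
K₂O mass = 3%×18.1 + 23.5%×42.5 = 10.5305 lb.
% K₂O = 10.5305 / 60.6 = 17.3771%.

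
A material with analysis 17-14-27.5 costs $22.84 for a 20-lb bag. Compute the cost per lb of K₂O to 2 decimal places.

K₂O in bag = 20 × 27.5% = 5.5 lb.
Cost per lb K₂O = $22.84 / 5.5 = $4.1527.

$4.15 per lb K₂O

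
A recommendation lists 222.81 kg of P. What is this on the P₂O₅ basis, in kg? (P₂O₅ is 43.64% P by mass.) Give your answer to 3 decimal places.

P₂O₅ = 222.81 / 0.4364 = 510.5637 kg.

510.564 kg P₂O₅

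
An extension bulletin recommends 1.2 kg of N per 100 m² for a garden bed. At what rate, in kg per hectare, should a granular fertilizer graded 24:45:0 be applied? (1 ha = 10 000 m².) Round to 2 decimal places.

500.00 kg of product per hectare

Product per 100 m² = 1.2 / 24% = 5 kg.
Convert to per hectare: 5 × 100 = 500 kg.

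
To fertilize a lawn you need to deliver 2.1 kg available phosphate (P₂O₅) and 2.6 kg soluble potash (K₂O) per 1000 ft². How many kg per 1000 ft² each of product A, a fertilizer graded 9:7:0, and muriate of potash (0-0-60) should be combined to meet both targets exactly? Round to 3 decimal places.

30.000 kg product A, 4.333 kg muriate of potash

Per-1000 ft² balance (a = product A, b = muriate of potash):
P₂O₅: 0.07·a + 0·b = 2.1
K₂O: 0·a + 0.6·b = 2.6
Solving simultaneously: a = 30, b = 4.33333.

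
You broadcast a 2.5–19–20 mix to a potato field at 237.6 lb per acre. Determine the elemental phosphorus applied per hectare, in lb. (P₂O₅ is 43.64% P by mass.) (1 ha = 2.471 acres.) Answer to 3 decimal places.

P₂O₅ per acre = 237.6 × 19% = 45.144 lb.
Elemental P = 45.144 × 0.4364 = 19.7008 lb per acre.
Convert to per hectare: 19.7008 × 2.471 = 48.6808 lb.

48.681 lb P per hectare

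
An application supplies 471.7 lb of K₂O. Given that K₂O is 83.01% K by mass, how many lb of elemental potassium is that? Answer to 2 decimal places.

391.56 lb K

K = 471.7 × 0.8301 = 391.558 lb.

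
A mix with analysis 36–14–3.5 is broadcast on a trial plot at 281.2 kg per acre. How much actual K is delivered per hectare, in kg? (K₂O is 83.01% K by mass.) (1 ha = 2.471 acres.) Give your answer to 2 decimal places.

20.19 kg K per hectare

K₂O per acre = 281.2 × 3.5% = 9.842 kg.
Elemental K = 9.842 × 0.8301 = 8.16984 kg per acre.
Convert to per hectare: 8.16984 × 2.471 = 20.1877 kg.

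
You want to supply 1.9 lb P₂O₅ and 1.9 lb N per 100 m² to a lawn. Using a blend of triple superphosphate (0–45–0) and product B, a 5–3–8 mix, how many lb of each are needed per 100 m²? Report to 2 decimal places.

With a, b = lb per 100 m² of triple superphosphate and product B:
P₂O₅: 0.45·a + 0.03·b = 1.9
N: 0·a + 0.05·b = 1.9
Solving simultaneously: a = 1.68889, b = 38.

1.69 lb triple superphosphate, 38.00 lb product B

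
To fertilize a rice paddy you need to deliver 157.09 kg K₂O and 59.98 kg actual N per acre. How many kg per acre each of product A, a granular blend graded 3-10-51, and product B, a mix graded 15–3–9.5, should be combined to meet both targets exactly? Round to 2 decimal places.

With a, b = kg per acre of product A and product B:
K₂O: 0.51·a + 0.095·b = 157.09
N: 0.03·a + 0.15·b = 59.98
Eliminate b: (row1) − 0.095/0.15·(row2) → 0.491·a = 119.103, so a = 242.572.
Then b = (59.98 − 0.03·242.572) / 0.15 = 351.352.

242.57 kg product A, 351.35 kg product B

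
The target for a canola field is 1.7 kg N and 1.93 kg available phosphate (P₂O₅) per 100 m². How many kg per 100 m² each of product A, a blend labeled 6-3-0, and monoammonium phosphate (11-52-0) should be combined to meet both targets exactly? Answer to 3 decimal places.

24.075 kg product A, 2.323 kg monoammonium phosphate

Per-100 m² balance (a = product A, b = monoammonium phosphate):
N: 0.06·a + 0.11·b = 1.7
P₂O₅: 0.03·a + 0.52·b = 1.93
Solving simultaneously: a = 24.0753, b = 2.32258.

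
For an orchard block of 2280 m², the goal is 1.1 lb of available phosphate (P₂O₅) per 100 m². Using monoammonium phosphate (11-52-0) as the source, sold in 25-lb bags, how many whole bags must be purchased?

Product per 100 m² = 1.1 / 52% = 2.11538 lb.
Total product = 2.11538 × 2280 / 100 = 48.2308 lb.
Bags = ⌈48.2308 / 25⌉ = 2.

2 bags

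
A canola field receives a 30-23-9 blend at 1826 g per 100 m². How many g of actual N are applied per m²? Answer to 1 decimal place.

5.5 g N per sq m

nitrogen per 100 m² = 1826 × 30% = 547.8 g.
Convert to per m²: 547.8 × 0.01 = 5.478 g.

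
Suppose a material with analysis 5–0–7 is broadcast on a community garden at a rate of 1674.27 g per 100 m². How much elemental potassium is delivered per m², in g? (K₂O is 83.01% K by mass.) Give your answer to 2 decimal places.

K₂O per 100 m² = 1674.27 × 7% = 117.199 g.
Elemental K = 117.199 × 0.8301 = 97.2868 g per 100 m².
Convert to per m²: 97.2868 × 0.01 = 0.972868 g.

0.97 g K per sq m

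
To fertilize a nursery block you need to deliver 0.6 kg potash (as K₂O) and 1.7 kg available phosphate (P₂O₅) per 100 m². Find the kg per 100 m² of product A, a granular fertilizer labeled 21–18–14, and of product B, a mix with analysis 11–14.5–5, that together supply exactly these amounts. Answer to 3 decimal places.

Let a = kg of product A, b = kg of product B (per 100 m²).
K₂O: 0.14·a + 0.05·b = 0.6
P₂O₅: 0.18·a + 0.145·b = 1.7
Eliminate a: (row1) − 0.14/0.18·(row2) → -0.0627778·b = -0.722222, so b = 11.5044.
Back-substitute: a = (0.6 − 0.05·11.5044) / 0.14 = 0.176991.

0.177 kg product A, 11.504 kg product B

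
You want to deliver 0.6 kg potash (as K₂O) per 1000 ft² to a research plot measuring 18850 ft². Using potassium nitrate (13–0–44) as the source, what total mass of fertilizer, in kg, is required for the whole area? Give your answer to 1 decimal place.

Product per 1000 ft² = 0.6 / 44% = 1.36364 kg.
Total product = 1.36364 × 18850 / 1000 = 25.7045 kg.

25.7 kg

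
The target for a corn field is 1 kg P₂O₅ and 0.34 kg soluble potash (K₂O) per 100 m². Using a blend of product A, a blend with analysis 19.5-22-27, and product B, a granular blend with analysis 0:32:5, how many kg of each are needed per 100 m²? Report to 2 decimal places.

0.78 kg product A, 2.59 kg product B

Let a = kg of product A, b = kg of product B (per 100 m²).
P₂O₅: 0.22·a + 0.32·b = 1
K₂O: 0.27·a + 0.05·b = 0.34
From row1: a = (1 − 0.32·b) / 0.22.
Into row2: 0.27·(1 − 0.32·b)/0.22 + 0.05·b = 0.34 → b = 2.58886, a = 0.779841.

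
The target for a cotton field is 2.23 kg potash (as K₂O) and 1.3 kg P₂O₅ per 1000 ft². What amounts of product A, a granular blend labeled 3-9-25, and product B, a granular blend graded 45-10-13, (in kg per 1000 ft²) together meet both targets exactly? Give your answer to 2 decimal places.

4.06 kg product A, 9.35 kg product B

Per-1000 ft² balance (a = product A, b = product B):
K₂O: 0.25·a + 0.13·b = 2.23
P₂O₅: 0.09·a + 0.1·b = 1.3
Solving simultaneously: a = 4.06015, b = 9.34586.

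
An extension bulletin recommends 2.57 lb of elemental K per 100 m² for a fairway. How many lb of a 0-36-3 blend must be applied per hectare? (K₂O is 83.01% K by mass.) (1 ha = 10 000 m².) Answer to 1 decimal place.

10320.0 lb of product per hectare

As K₂O: 2.57 / 0.8301 = 3.09601 lb per 100 m².
Product per 100 m² = 3.09601 / 3% = 103.2 lb.
Convert to per hectare: 103.2 × 100 = 10320.04 lb.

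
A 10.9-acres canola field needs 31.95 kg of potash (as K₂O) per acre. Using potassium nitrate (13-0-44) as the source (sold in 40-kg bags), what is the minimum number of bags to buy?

20 bags

Product per acre = 31.95 / 44% = 72.6136 kg.
Total product = 72.6136 × 10.9 = 791.489 kg.
Bags = ⌈791.489 / 40⌉ = 20.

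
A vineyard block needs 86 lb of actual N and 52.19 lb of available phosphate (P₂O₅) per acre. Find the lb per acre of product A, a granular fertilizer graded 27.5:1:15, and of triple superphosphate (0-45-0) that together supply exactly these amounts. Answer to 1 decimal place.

312.7 lb product A, 109.0 lb triple superphosphate

Let a = lb of product A, b = lb of triple superphosphate (per acre).
N: 0.275·a + 0·b = 86
P₂O₅: 0.01·a + 0.45·b = 52.19
Eliminate b: (row1) − 0/0.45·(row2) → 0.275·a = 86, so a = 312.727.
Then b = (52.19 − 0.01·312.727) / 0.45 = 109.028.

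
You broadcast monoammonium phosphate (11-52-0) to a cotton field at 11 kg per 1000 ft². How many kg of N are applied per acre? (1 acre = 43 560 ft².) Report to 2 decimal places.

52.71 kg N per acre

nitrogen per 1000 ft² = 11 × 11% = 1.21 kg.
Convert to per acre: 1.21 × 43.56 = 52.7076 kg.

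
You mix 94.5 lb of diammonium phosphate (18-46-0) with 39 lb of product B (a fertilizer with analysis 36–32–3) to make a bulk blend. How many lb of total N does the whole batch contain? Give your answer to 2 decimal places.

N mass = 18%×94.5 + 36%×39 = 31.05 lb.

31.05 lb N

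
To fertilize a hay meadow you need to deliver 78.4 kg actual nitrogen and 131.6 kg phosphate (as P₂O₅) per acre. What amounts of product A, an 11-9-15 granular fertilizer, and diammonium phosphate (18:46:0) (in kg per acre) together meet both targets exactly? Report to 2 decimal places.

359.77 kg product A, 215.70 kg diammonium phosphate

With a, b = kg per acre of product A and diammonium phosphate:
N: 0.11·a + 0.18·b = 78.4
P₂O₅: 0.09·a + 0.46·b = 131.6
Eliminate b: (row1) − 0.18/0.46·(row2) → 0.0747826·a = 26.9043, so a = 359.767.
Then b = (131.6 − 0.09·359.767) / 0.46 = 215.698.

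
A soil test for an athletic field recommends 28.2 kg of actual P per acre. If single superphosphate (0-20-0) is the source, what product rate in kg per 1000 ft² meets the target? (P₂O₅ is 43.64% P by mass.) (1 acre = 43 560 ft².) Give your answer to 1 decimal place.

As P₂O₅: 28.2 / 0.4364 = 64.6196 kg per acre.
Product per acre = 64.6196 / 20% = 323.098 kg.
Convert to per 1000 ft²: 323.098 × 0.0229568 = 7.41731 kg.

7.4 kg of product per thousand sq ft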